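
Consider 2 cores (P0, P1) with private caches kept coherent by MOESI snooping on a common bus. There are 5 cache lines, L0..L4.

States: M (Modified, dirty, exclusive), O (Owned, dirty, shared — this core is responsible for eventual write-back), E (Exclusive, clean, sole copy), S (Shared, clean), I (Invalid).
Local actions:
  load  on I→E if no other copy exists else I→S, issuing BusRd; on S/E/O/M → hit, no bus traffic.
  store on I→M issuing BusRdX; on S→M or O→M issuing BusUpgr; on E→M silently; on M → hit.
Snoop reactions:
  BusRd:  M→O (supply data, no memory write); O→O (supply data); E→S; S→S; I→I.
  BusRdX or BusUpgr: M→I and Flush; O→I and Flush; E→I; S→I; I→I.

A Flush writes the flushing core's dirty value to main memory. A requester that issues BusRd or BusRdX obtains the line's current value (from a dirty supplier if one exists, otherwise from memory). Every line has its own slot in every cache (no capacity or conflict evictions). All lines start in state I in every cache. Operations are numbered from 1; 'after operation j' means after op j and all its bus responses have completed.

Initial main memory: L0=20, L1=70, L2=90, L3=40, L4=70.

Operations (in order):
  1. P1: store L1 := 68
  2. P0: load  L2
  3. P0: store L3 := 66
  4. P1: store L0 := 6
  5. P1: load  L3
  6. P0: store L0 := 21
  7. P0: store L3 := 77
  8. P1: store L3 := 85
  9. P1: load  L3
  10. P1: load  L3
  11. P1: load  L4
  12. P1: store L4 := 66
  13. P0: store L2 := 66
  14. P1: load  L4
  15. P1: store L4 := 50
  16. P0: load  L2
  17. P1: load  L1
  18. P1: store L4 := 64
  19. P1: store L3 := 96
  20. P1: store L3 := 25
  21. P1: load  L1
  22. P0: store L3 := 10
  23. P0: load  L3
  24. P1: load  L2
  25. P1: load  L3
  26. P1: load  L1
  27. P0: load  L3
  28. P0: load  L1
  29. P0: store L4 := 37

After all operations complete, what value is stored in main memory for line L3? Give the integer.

step 1: P1: store L1 := 68  ⟶  IM  (L1)  txn=BusRdX  M[L1]=70
step 2: P0: load  L2  ⟶  EI  (L2)  txn=BusRd  M[L2]=90
step 3: P0: store L3 := 66  ⟶  MI  (L3)  txn=BusRdX  M[L3]=40
step 4: P1: store L0 := 6  ⟶  IM  (L0)  txn=BusRdX  M[L0]=20
step 5: P1: load  L3  ⟶  OS  (L3)  txn=BusRd  M[L3]=40
step 6: P0: store L0 := 21  ⟶  MI  (L0)  txn=BusRdX+Flush  M[L0]=6
step 7: P0: store L3 := 77  ⟶  MI  (L3)  txn=BusUpgr  M[L3]=40
step 8: P1: store L3 := 85  ⟶  IM  (L3)  txn=BusRdX+Flush  M[L3]=77
step 9: P1: load  L3  ⟶  IM  (L3)  txn=∅  M[L3]=77
step 10: P1: load  L3  ⟶  IM  (L3)  txn=∅  M[L3]=77
step 11: P1: load  L4  ⟶  IE  (L4)  txn=BusRd  M[L4]=70
step 12: P1: store L4 := 66  ⟶  IM  (L4)  txn=∅  M[L4]=70
step 13: P0: store L2 := 66  ⟶  MI  (L2)  txn=∅  M[L2]=90
step 14: P1: load  L4  ⟶  IM  (L4)  txn=∅  M[L4]=70
step 15: P1: store L4 := 50  ⟶  IM  (L4)  txn=∅  M[L4]=70
step 16: P0: load  L2  ⟶  MI  (L2)  txn=∅  M[L2]=90
step 17: P1: load  L1  ⟶  IM  (L1)  txn=∅  M[L1]=70
step 18: P1: store L4 := 64  ⟶  IM  (L4)  txn=∅  M[L4]=70
step 19: P1: store L3 := 96  ⟶  IM  (L3)  txn=∅  M[L3]=77
step 20: P1: store L3 := 25  ⟶  IM  (L3)  txn=∅  M[L3]=77
step 21: P1: load  L1  ⟶  IM  (L1)  txn=∅  M[L1]=70
step 22: P0: store L3 := 10  ⟶  MI  (L3)  txn=BusRdX+Flush  M[L3]=25
step 23: P0: load  L3  ⟶  MI  (L3)  txn=∅  M[L3]=25
step 24: P1: load  L2  ⟶  OS  (L2)  txn=BusRd  M[L2]=90
step 25: P1: load  L3  ⟶  OS  (L3)  txn=BusRd  M[L3]=25
step 26: P1: load  L1  ⟶  IM  (L1)  txn=∅  M[L1]=70
step 27: P0: load  L3  ⟶  OS  (L3)  txn=∅  M[L3]=25
step 28: P0: load  L1  ⟶  SO  (L1)  txn=BusRd  M[L1]=70
step 29: P0: store L4 := 37  ⟶  MI  (L4)  txn=BusRdX+Flush  M[L4]=64

memory[L3] = 25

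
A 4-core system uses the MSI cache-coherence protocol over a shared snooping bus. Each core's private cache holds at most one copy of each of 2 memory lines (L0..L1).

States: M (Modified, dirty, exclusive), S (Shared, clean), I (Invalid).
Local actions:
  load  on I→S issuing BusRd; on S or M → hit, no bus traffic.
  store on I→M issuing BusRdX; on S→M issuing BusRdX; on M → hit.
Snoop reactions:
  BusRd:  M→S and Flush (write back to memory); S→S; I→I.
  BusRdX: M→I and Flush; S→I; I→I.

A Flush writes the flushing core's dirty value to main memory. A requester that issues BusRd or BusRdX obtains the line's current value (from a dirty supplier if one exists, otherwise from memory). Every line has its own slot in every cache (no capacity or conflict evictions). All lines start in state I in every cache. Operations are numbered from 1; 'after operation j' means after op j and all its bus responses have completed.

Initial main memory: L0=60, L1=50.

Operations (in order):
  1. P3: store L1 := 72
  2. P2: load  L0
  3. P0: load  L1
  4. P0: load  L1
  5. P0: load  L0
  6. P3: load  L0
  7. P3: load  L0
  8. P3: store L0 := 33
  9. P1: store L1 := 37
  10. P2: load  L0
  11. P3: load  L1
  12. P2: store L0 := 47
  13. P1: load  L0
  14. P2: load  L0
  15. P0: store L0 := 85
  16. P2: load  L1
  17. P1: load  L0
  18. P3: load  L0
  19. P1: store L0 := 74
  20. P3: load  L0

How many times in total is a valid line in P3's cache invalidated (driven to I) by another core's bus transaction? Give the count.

1. P3: store L1 := 72  bus=[BusRdX]  L1: P0=I P1=I P2=I P3=M  mem[L1]=50
2. P2: load  L0  bus=[BusRd]  L0: P0=I P1=I P2=S P3=I  mem[L0]=60
3. P0: load  L1  bus=[BusRd,Flush]  L1: P0=S P1=I P2=I P3=S  mem[L1]=72
4. P0: load  L1  bus=[-]  L1: P0=S P1=I P2=I P3=S  mem[L1]=72
5. P0: load  L0  bus=[BusRd]  L0: P0=S P1=I P2=S P3=I  mem[L0]=60
6. P3: load  L0  bus=[BusRd]  L0: P0=S P1=I P2=S P3=S  mem[L0]=60
7. P3: load  L0  bus=[-]  L0: P0=S P1=I P2=S P3=S  mem[L0]=60
8. P3: store L0 := 33  bus=[BusRdX]  L0: P0=I P1=I P2=I P3=M  mem[L0]=60
9. P1: store L1 := 37  bus=[BusRdX]  L1: P0=I P1=M P2=I P3=I  mem[L1]=72
10. P2: load  L0  bus=[BusRd,Flush]  L0: P0=I P1=I P2=S P3=S  mem[L0]=33
11. P3: load  L1  bus=[BusRd,Flush]  L1: P0=I P1=S P2=I P3=S  mem[L1]=37
12. P2: store L0 := 47  bus=[BusRdX]  L0: P0=I P1=I P2=M P3=I  mem[L0]=33
13. P1: load  L0  bus=[BusRd,Flush]  L0: P0=I P1=S P2=S P3=I  mem[L0]=47
14. P2: load  L0  bus=[-]  L0: P0=I P1=S P2=S P3=I  mem[L0]=47
15. P0: store L0 := 85  bus=[BusRdX]  L0: P0=M P1=I P2=I P3=I  mem[L0]=47
16. P2: load  L1  bus=[BusRd]  L1: P0=I P1=S P2=S P3=S  mem[L1]=37
17. P1: load  L0  bus=[BusRd,Flush]  L0: P0=S P1=S P2=I P3=I  mem[L0]=85
18. P3: load  L0  bus=[BusRd]  L0: P0=S P1=S P2=I P3=S  mem[L0]=85
19. P1: store L0 := 74  bus=[BusRdX]  L0: P0=I P1=M P2=I P3=I  mem[L0]=85
20. P3: load  L0  bus=[BusRd,Flush]  L0: P0=I P1=S P2=I P3=S  mem[L0]=74

invalidations = 3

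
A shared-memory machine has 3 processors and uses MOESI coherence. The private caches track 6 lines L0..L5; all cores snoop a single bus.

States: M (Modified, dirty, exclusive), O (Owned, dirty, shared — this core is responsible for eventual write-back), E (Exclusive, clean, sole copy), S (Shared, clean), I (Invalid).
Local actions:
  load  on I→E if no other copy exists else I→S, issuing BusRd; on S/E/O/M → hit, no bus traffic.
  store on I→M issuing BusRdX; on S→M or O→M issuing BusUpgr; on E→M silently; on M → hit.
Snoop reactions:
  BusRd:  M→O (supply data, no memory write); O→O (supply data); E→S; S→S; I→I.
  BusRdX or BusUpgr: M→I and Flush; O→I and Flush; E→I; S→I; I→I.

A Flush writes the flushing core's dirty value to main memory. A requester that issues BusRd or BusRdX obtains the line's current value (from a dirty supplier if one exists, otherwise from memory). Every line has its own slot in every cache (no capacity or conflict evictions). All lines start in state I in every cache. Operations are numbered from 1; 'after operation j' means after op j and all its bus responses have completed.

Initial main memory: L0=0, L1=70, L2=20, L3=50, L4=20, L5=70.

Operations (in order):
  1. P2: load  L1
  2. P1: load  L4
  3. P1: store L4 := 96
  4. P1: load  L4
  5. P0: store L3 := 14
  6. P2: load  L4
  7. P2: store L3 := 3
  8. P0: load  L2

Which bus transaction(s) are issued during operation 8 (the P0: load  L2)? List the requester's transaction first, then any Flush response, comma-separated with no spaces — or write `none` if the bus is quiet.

step 1: P2: load  L1  ⟶  IIE  (L1)  txn=BusRd  M[L1]=70
step 2: P1: load  L4  ⟶  IEI  (L4)  txn=BusRd  M[L4]=20
step 3: P1: store L4 := 96  ⟶  IMI  (L4)  txn=∅  M[L4]=20
step 4: P1: load  L4  ⟶  IMI  (L4)  txn=∅  M[L4]=20
step 5: P0: store L3 := 14  ⟶  MII  (L3)  txn=BusRdX  M[L3]=50
step 6: P2: load  L4  ⟶  IOS  (L4)  txn=BusRd  M[L4]=20
step 7: P2: store L3 := 3  ⟶  IIM  (L3)  txn=BusRdX+Flush  M[L3]=14
step 8: P0: load  L2  ⟶  EII  (L2)  txn=BusRd  M[L2]=20

bus = BusRd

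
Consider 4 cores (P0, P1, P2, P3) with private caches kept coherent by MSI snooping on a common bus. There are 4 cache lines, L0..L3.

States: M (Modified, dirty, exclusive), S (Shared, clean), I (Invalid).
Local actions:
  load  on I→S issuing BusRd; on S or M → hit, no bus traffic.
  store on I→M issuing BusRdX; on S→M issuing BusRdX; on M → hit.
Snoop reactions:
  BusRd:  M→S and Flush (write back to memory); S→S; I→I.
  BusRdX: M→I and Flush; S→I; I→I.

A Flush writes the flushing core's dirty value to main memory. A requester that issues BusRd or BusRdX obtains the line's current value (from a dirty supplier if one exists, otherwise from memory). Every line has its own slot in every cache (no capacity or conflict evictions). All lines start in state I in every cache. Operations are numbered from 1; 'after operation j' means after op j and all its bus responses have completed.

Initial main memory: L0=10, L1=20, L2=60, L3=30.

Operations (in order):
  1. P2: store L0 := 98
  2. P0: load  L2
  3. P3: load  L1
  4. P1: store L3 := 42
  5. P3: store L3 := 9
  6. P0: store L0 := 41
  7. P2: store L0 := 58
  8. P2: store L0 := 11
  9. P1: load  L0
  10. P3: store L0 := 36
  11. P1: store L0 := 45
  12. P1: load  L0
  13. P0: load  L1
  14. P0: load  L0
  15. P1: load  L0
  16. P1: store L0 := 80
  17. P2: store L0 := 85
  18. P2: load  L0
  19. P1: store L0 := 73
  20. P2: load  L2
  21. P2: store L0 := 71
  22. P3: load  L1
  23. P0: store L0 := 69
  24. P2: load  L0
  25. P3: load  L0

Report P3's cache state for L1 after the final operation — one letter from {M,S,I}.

state = S

[1] P2: store L0 := 98 | P0:I, P1:I, P2:M(98), P3:I | bus: BusRdX
[2] P0: load  L2 | P0:S(60), P1:I, P2:I, P3:I | bus: BusRd
[3] P3: load  L1 | P0:I, P1:I, P2:I, P3:S(20) | bus: BusRd
[4] P1: store L3 := 42 | P0:I, P1:M(42), P2:I, P3:I | bus: BusRdX
[5] P3: store L3 := 9 | P0:I, P1:I, P2:I, P3:M(9) | bus: BusRdX,Flush
[6] P0: store L0 := 41 | P0:M(41), P1:I, P2:I, P3:I | bus: BusRdX,Flush
[7] P2: store L0 := 58 | P0:I, P1:I, P2:M(58), P3:I | bus: BusRdX,Flush
[8] P2: store L0 := 11 | P0:I, P1:I, P2:M(11), P3:I | bus: none
[9] P1: load  L0 | P0:I, P1:S(11), P2:S(11), P3:I | bus: BusRd,Flush
[10] P3: store L0 := 36 | P0:I, P1:I, P2:I, P3:M(36) | bus: BusRdX
[11] P1: store L0 := 45 | P0:I, P1:M(45), P2:I, P3:I | bus: BusRdX,Flush
[12] P1: load  L0 | P0:I, P1:M(45), P2:I, P3:I | bus: none
[13] P0: load  L1 | P0:S(20), P1:I, P2:I, P3:S(20) | bus: BusRd
[14] P0: load  L0 | P0:S(45), P1:S(45), P2:I, P3:I | bus: BusRd,Flush
[15] P1: load  L0 | P0:S(45), P1:S(45), P2:I, P3:I | bus: none
[16] P1: store L0 := 80 | P0:I, P1:M(80), P2:I, P3:I | bus: BusRdX
[17] P2: store L0 := 85 | P0:I, P1:I, P2:M(85), P3:I | bus: BusRdX,Flush
[18] P2: load  L0 | P0:I, P1:I, P2:M(85), P3:I | bus: none
[19] P1: store L0 := 73 | P0:I, P1:M(73), P2:I, P3:I | bus: BusRdX,Flush
[20] P2: load  L2 | P0:S(60), P1:I, P2:S(60), P3:I | bus: BusRd
[21] P2: store L0 := 71 | P0:I, P1:I, P2:M(71), P3:I | bus: BusRdX,Flush
[22] P3: load  L1 | P0:S(20), P1:I, P2:I, P3:S(20) | bus: none
[23] P0: store L0 := 69 | P0:M(69), P1:I, P2:I, P3:I | bus: BusRdX,Flush
[24] P2: load  L0 | P0:S(69), P1:I, P2:S(69), P3:I | bus: BusRd,Flush
[25] P3: load  L0 | P0:S(69), P1:I, P2:S(69), P3:S(69) | bus: BusRd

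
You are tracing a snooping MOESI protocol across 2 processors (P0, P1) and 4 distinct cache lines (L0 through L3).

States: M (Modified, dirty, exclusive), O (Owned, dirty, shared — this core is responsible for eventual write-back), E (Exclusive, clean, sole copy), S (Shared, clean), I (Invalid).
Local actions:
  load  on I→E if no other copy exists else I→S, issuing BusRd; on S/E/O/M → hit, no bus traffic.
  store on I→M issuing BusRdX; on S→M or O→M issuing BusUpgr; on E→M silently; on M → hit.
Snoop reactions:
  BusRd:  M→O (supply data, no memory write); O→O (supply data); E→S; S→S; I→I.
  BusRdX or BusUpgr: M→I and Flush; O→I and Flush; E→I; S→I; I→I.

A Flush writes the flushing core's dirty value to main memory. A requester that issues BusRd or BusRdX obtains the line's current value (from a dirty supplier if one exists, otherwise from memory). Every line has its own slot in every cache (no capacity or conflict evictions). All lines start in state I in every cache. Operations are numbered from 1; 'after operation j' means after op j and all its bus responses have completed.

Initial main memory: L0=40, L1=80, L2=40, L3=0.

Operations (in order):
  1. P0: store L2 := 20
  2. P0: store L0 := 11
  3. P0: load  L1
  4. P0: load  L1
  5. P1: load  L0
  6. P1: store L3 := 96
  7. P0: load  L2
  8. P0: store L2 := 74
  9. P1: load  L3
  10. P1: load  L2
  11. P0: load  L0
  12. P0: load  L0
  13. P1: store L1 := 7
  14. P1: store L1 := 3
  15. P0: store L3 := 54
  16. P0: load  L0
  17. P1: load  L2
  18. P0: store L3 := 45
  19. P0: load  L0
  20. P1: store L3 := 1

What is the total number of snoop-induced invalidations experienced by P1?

invalidations = 1

[1] P0: store L2 := 20 | P0:M(20), P1:I | bus: BusRdX
[2] P0: store L0 := 11 | P0:M(11), P1:I | bus: BusRdX
[3] P0: load  L1 | P0:E(80), P1:I | bus: BusRd
[4] P0: load  L1 | P0:E(80), P1:I | bus: none
[5] P1: load  L0 | P0:O(11), P1:S(11) | bus: BusRd
[6] P1: store L3 := 96 | P0:I, P1:M(96) | bus: BusRdX
[7] P0: load  L2 | P0:M(20), P1:I | bus: none
[8] P0: store L2 := 74 | P0:M(74), P1:I | bus: none
[9] P1: load  L3 | P0:I, P1:M(96) | bus: none
[10] P1: load  L2 | P0:O(74), P1:S(74) | bus: BusRd
[11] P0: load  L0 | P0:O(11), P1:S(11) | bus: none
[12] P0: load  L0 | P0:O(11), P1:S(11) | bus: none
[13] P1: store L1 := 7 | P0:I, P1:M(7) | bus: BusRdX
[14] P1: store L1 := 3 | P0:I, P1:M(3) | bus: none
[15] P0: store L3 := 54 | P0:M(54), P1:I | bus: BusRdX,Flush
[16] P0: load  L0 | P0:O(11), P1:S(11) | bus: none
[17] P1: load  L2 | P0:O(74), P1:S(74) | bus: none
[18] P0: store L3 := 45 | P0:M(45), P1:I | bus: none
[19] P0: load  L0 | P0:O(11), P1:S(11) | bus: none
[20] P1: store L3 := 1 | P0:I, P1:M(1) | bus: BusRdX,Flush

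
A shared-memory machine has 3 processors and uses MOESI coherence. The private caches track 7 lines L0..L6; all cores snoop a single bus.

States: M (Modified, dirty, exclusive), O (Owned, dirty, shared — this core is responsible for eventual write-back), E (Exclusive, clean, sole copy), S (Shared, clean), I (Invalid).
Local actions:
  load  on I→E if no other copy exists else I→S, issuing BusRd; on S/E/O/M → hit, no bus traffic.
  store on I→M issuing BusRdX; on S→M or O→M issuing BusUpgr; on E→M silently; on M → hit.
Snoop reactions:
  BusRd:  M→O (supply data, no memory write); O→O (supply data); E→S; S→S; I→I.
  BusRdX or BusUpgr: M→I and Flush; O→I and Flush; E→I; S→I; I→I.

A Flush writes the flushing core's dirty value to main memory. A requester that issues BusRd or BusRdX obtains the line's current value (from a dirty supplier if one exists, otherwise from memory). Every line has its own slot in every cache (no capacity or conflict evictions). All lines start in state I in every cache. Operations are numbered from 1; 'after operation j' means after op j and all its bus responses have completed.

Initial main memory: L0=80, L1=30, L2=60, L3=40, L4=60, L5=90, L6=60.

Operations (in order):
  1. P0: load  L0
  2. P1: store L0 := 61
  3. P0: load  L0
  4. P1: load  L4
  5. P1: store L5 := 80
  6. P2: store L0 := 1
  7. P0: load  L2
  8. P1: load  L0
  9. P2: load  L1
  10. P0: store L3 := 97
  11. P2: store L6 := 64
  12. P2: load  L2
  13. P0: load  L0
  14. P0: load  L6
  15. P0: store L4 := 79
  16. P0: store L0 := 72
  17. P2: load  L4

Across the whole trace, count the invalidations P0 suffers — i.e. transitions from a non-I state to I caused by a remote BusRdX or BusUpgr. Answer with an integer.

invalidations = 2

1. P0: load  L0  bus=[BusRd]  L0: P0=E P1=I P2=I  mem[L0]=80
2. P1: store L0 := 61  bus=[BusRdX]  L0: P0=I P1=M P2=I  mem[L0]=80
3. P0: load  L0  bus=[BusRd]  L0: P0=S P1=O P2=I  mem[L0]=80
4. P1: load  L4  bus=[BusRd]  L4: P0=I P1=E P2=I  mem[L4]=60
5. P1: store L5 := 80  bus=[BusRdX]  L5: P0=I P1=M P2=I  mem[L5]=90
6. P2: store L0 := 1  bus=[BusRdX,Flush]  L0: P0=I P1=I P2=M  mem[L0]=61
7. P0: load  L2  bus=[BusRd]  L2: P0=E P1=I P2=I  mem[L2]=60
8. P1: load  L0  bus=[BusRd]  L0: P0=I P1=S P2=O  mem[L0]=61
9. P2: load  L1  bus=[BusRd]  L1: P0=I P1=I P2=E  mem[L1]=30
10. P0: store L3 := 97  bus=[BusRdX]  L3: P0=M P1=I P2=I  mem[L3]=40
11. P2: store L6 := 64  bus=[BusRdX]  L6: P0=I P1=I P2=M  mem[L6]=60
12. P2: load  L2  bus=[BusRd]  L2: P0=S P1=I P2=S  mem[L2]=60
13. P0: load  L0  bus=[BusRd]  L0: P0=S P1=S P2=O  mem[L0]=61
14. P0: load  L6  bus=[BusRd]  L6: P0=S P1=I P2=O  mem[L6]=60
15. P0: store L4 := 79  bus=[BusRdX]  L4: P0=M P1=I P2=I  mem[L4]=60
16. P0: store L0 := 72  bus=[BusUpgr,Flush]  L0: P0=M P1=I P2=I  mem[L0]=1
17. P2: load  L4  bus=[BusRd]  L4: P0=O P1=I P2=S  mem[L4]=60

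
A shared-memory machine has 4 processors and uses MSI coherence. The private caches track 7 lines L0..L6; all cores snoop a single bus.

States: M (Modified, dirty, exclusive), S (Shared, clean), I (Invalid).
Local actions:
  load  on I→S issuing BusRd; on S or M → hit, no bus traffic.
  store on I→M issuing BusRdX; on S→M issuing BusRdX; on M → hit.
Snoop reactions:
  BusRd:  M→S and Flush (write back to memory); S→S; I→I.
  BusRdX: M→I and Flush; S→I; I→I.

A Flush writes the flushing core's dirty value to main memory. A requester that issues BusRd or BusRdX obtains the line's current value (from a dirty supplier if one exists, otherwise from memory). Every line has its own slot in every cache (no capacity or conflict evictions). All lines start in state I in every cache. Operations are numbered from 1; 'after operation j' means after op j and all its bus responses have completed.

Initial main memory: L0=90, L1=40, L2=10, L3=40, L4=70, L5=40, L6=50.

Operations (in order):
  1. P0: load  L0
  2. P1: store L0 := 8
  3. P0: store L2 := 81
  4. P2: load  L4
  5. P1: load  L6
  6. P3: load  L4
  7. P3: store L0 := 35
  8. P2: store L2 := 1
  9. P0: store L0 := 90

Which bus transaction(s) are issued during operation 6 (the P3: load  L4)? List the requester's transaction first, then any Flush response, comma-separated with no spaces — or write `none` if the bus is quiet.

bus = BusRd

[1] P0: load  L0 | P0:S(90), P1:I, P2:I, P3:I | bus: BusRd
[2] P1: store L0 := 8 | P0:I, P1:M(8), P2:I, P3:I | bus: BusRdX
[3] P0: store L2 := 81 | P0:M(81), P1:I, P2:I, P3:I | bus: BusRdX
[4] P2: load  L4 | P0:I, P1:I, P2:S(70), P3:I | bus: BusRd
[5] P1: load  L6 | P0:I, P1:S(50), P2:I, P3:I | bus: BusRd
[6] P3: load  L4 | P0:I, P1:I, P2:S(70), P3:S(70) | bus: BusRd
[7] P3: store L0 := 35 | P0:I, P1:I, P2:I, P3:M(35) | bus: BusRdX,Flush
[8] P2: store L2 := 1 | P0:I, P1:I, P2:M(1), P3:I | bus: BusRdX,Flush
[9] P0: store L0 := 90 | P0:M(90), P1:I, P2:I, P3:I | bus: BusRdX,Flush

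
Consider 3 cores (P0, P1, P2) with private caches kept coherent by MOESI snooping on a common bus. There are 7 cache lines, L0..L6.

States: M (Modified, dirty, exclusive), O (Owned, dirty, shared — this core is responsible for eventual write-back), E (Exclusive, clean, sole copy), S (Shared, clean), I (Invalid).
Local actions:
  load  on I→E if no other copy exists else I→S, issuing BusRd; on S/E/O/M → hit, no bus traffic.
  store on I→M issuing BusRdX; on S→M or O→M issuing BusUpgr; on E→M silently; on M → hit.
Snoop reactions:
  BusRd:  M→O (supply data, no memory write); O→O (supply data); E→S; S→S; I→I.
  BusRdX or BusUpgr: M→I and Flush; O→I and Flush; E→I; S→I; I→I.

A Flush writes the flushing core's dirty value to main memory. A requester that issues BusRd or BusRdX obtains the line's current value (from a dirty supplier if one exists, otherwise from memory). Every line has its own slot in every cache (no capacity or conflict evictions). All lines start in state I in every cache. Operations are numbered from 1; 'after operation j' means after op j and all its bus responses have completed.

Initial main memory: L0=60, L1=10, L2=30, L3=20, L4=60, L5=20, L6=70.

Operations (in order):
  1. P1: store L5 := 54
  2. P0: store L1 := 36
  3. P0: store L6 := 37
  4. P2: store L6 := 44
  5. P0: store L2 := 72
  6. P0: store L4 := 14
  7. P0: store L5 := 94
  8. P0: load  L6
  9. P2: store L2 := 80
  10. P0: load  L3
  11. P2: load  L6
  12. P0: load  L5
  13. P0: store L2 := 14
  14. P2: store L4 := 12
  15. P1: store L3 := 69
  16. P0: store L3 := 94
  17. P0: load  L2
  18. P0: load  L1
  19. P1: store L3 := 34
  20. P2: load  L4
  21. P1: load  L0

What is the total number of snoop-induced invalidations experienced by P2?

invalidations = 1

step 1: P1: store L5 := 54  ⟶  IMI  (L5)  txn=BusRdX  M[L5]=20
step 2: P0: store L1 := 36  ⟶  MII  (L1)  txn=BusRdX  M[L1]=10
step 3: P0: store L6 := 37  ⟶  MII  (L6)  txn=BusRdX  M[L6]=70
step 4: P2: store L6 := 44  ⟶  IIM  (L6)  txn=BusRdX+Flush  M[L6]=37
step 5: P0: store L2 := 72  ⟶  MII  (L2)  txn=BusRdX  M[L2]=30
step 6: P0: store L4 := 14  ⟶  MII  (L4)  txn=BusRdX  M[L4]=60
step 7: P0: store L5 := 94  ⟶  MII  (L5)  txn=BusRdX+Flush  M[L5]=54
step 8: P0: load  L6  ⟶  SIO  (L6)  txn=BusRd  M[L6]=37
step 9: P2: store L2 := 80  ⟶  IIM  (L2)  txn=BusRdX+Flush  M[L2]=72
step 10: P0: load  L3  ⟶  EII  (L3)  txn=BusRd  M[L3]=20
step 11: P2: load  L6  ⟶  SIO  (L6)  txn=∅  M[L6]=37
step 12: P0: load  L5  ⟶  MII  (L5)  txn=∅  M[L5]=54
step 13: P0: store L2 := 14  ⟶  MII  (L2)  txn=BusRdX+Flush  M[L2]=80
step 14: P2: store L4 := 12  ⟶  IIM  (L4)  txn=BusRdX+Flush  M[L4]=14
step 15: P1: store L3 := 69  ⟶  IMI  (L3)  txn=BusRdX  M[L3]=20
step 16: P0: store L3 := 94  ⟶  MII  (L3)  txn=BusRdX+Flush  M[L3]=69
step 17: P0: load  L2  ⟶  MII  (L2)  txn=∅  M[L2]=80
step 18: P0: load  L1  ⟶  MII  (L1)  txn=∅  M[L1]=10
step 19: P1: store L3 := 34  ⟶  IMI  (L3)  txn=BusRdX+Flush  M[L3]=94
step 20: P2: load  L4  ⟶  IIM  (L4)  txn=∅  M[L4]=14
step 21: P1: load  L0  ⟶  IEI  (L0)  txn=BusRd  M[L0]=60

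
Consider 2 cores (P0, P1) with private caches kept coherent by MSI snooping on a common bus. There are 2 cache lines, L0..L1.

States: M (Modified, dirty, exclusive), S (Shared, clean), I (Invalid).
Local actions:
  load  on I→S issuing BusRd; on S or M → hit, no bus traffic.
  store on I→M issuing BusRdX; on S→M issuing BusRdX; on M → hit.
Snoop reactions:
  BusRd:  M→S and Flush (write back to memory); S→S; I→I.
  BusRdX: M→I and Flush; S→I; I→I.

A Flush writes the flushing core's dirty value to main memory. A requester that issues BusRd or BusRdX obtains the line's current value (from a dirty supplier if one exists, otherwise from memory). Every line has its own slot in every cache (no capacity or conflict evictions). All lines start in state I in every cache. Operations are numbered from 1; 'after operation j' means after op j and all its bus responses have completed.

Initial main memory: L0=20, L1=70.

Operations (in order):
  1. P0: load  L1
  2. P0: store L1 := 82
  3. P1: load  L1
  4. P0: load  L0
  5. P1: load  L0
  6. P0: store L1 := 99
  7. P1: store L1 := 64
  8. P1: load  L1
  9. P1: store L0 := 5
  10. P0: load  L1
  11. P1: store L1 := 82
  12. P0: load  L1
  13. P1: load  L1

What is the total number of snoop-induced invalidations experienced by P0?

  op1 P0: load  L1 → S/I on L1; bus BusRd; mem=70
  op2 P0: store L1 := 82 → M/I on L1; bus BusRdX; mem=70
  op3 P1: load  L1 → S/S on L1; bus BusRd Flush; mem=82
  op4 P0: load  L0 → S/I on L0; bus BusRd; mem=20
  op5 P1: load  L0 → S/S on L0; bus BusRd; mem=20
  op6 P0: store L1 := 99 → M/I on L1; bus BusRdX; mem=82
  op7 P1: store L1 := 64 → I/M on L1; bus BusRdX Flush; mem=99
  op8 P1: load  L1 → I/M on L1; bus (none); mem=99
  op9 P1: store L0 := 5 → I/M on L0; bus BusRdX; mem=20
  op10 P0: load  L1 → S/S on L1; bus BusRd Flush; mem=64
  op11 P1: store L1 := 82 → I/M on L1; bus BusRdX; mem=64
  op12 P0: load  L1 → S/S on L1; bus BusRd Flush; mem=82
  op13 P1: load  L1 → S/S on L1; bus (none); mem=82

invalidations = 3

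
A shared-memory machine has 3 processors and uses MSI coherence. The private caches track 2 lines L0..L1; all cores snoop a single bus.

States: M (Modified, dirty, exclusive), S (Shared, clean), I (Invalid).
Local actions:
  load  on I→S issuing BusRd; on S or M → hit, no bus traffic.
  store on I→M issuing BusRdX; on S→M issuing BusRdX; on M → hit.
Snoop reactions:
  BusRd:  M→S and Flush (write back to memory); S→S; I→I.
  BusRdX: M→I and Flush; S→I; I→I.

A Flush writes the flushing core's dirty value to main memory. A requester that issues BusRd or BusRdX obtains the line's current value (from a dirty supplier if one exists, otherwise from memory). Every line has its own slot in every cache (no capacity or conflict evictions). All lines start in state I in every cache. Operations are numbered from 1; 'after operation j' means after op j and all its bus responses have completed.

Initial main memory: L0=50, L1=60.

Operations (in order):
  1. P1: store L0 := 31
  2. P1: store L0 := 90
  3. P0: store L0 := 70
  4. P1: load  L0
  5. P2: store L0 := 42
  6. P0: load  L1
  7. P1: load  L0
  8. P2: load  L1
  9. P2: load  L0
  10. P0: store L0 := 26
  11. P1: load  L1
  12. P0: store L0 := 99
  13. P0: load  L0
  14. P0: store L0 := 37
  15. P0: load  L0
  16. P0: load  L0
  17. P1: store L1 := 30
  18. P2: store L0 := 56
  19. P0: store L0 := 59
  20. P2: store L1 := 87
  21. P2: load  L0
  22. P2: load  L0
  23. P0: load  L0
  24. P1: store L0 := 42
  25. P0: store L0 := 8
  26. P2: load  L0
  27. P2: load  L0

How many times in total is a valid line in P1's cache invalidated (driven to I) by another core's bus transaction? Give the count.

  op1 P1: store L0 := 31 → I/M/I on L0; bus BusRdX; mem=50
  op2 P1: store L0 := 90 → I/M/I on L0; bus (none); mem=50
  op3 P0: store L0 := 70 → M/I/I on L0; bus BusRdX Flush; mem=90
  op4 P1: load  L0 → S/S/I on L0; bus BusRd Flush; mem=70
  op5 P2: store L0 := 42 → I/I/M on L0; bus BusRdX; mem=70
  op6 P0: load  L1 → S/I/I on L1; bus BusRd; mem=60
  op7 P1: load  L0 → I/S/S on L0; bus BusRd Flush; mem=42
  op8 P2: load  L1 → S/I/S on L1; bus BusRd; mem=60
  op9 P2: load  L0 → I/S/S on L0; bus (none); mem=42
  op10 P0: store L0 := 26 → M/I/I on L0; bus BusRdX; mem=42
  op11 P1: load  L1 → S/S/S on L1; bus BusRd; mem=60
  op12 P0: store L0 := 99 → M/I/I on L0; bus (none); mem=42
  op13 P0: load  L0 → M/I/I on L0; bus (none); mem=42
  op14 P0: store L0 := 37 → M/I/I on L0; bus (none); mem=42
  op15 P0: load  L0 → M/I/I on L0; bus (none); mem=42
  op16 P0: load  L0 → M/I/I on L0; bus (none); mem=42
  op17 P1: store L1 := 30 → I/M/I on L1; bus BusRdX; mem=60
  op18 P2: store L0 := 56 → I/I/M on L0; bus BusRdX Flush; mem=37
  op19 P0: store L0 := 59 → M/I/I on L0; bus BusRdX Flush; mem=56
  op20 P2: store L1 := 87 → I/I/M on L1; bus BusRdX Flush; mem=30
  op21 P2: load  L0 → S/I/S on L0; bus BusRd Flush; mem=59
  op22 P2: load  L0 → S/I/S on L0; bus (none); mem=59
  op23 P0: load  L0 → S/I/S on L0; bus (none); mem=59
  op24 P1: store L0 := 42 → I/M/I on L0; bus BusRdX; mem=59
  op25 P0: store L0 := 8 → M/I/I on L0; bus BusRdX Flush; mem=42
  op26 P2: load  L0 → S/I/S on L0; bus BusRd Flush; mem=8
  op27 P2: load  L0 → S/I/S on L0; bus (none); mem=8

invalidations = 5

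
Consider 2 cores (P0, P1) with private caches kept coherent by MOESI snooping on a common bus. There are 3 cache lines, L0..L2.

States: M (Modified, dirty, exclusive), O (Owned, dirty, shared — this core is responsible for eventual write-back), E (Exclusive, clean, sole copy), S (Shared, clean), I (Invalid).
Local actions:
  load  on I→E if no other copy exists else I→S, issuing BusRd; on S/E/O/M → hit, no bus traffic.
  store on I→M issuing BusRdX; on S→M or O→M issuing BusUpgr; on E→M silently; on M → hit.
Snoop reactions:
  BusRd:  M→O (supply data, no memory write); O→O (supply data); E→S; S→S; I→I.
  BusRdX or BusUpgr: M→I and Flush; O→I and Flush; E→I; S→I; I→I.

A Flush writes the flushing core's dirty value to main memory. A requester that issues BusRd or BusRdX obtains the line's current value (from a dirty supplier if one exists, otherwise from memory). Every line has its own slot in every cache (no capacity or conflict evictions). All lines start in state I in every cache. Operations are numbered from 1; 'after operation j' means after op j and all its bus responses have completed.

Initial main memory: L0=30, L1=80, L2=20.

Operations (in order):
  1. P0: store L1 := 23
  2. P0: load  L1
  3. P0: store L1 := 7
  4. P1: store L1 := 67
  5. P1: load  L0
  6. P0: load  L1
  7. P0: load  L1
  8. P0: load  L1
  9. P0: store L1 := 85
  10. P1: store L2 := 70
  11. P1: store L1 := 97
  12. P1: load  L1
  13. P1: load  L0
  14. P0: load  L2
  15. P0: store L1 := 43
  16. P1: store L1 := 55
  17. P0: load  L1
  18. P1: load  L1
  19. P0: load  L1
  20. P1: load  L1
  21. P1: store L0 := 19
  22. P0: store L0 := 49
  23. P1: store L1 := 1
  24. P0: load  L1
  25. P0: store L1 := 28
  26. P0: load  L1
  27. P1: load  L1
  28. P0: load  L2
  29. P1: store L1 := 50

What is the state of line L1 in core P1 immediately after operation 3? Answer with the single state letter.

state = I

  op1 P0: store L1 := 23 → M/I on L1; bus BusRdX; mem=80
  op2 P0: load  L1 → M/I on L1; bus (none); mem=80
  op3 P0: store L1 := 7 → M/I on L1; bus (none); mem=80
  op4 P1: store L1 := 67 → I/M on L1; bus BusRdX Flush; mem=7
  op5 P1: load  L0 → I/E on L0; bus BusRd; mem=30
  op6 P0: load  L1 → S/O on L1; bus BusRd; mem=7
  op7 P0: load  L1 → S/O on L1; bus (none); mem=7
  op8 P0: load  L1 → S/O on L1; bus (none); mem=7
  op9 P0: store L1 := 85 → M/I on L1; bus BusUpgr Flush; mem=67
  op10 P1: store L2 := 70 → I/M on L2; bus BusRdX; mem=20
  op11 P1: store L1 := 97 → I/M on L1; bus BusRdX Flush; mem=85
  op12 P1: load  L1 → I/M on L1; bus (none); mem=85
  op13 P1: load  L0 → I/E on L0; bus (none); mem=30
  op14 P0: load  L2 → S/O on L2; bus BusRd; mem=20
  op15 P0: store L1 := 43 → M/I on L1; bus BusRdX Flush; mem=97
  op16 P1: store L1 := 55 → I/M on L1; bus BusRdX Flush; mem=43
  op17 P0: load  L1 → S/O on L1; bus BusRd; mem=43
  op18 P1: load  L1 → S/O on L1; bus (none); mem=43
  op19 P0: load  L1 → S/O on L1; bus (none); mem=43
  op20 P1: load  L1 → S/O on L1; bus (none); mem=43
  op21 P1: store L0 := 19 → I/M on L0; bus (none); mem=30
  op22 P0: store L0 := 49 → M/I on L0; bus BusRdX Flush; mem=19
  op23 P1: store L1 := 1 → I/M on L1; bus BusUpgr; mem=43
  op24 P0: load  L1 → S/O on L1; bus BusRd; mem=43
  op25 P0: store L1 := 28 → M/I on L1; bus BusUpgr Flush; mem=1
  op26 P0: load  L1 → M/I on L1; bus (none); mem=1
  op27 P1: load  L1 → O/S on L1; bus BusRd; mem=1
  op28 P0: load  L2 → S/O on L2; bus (none); mem=20
  op29 P1: store L1 := 50 → I/M on L1; bus BusUpgr Flush; mem=28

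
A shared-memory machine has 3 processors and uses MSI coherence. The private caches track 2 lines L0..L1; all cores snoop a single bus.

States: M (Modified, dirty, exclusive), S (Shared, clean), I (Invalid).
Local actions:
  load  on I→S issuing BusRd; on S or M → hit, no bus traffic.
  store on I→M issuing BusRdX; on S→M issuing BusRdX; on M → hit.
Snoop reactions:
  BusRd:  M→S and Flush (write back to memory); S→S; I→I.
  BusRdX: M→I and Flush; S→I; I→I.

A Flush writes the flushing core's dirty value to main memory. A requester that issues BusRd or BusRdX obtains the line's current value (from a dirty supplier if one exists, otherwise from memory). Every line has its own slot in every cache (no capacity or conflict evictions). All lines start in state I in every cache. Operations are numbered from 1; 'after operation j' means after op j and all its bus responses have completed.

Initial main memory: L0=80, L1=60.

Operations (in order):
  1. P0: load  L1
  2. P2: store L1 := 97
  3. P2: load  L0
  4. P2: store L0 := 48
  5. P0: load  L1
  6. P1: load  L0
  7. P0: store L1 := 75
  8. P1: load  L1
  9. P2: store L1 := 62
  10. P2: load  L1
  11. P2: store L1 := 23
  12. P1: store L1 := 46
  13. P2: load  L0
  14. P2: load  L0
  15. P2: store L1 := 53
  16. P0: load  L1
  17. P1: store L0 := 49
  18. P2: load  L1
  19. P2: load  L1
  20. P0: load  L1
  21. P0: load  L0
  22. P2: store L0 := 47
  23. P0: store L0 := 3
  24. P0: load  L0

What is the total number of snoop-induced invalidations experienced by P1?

[1] P0: load  L1 | P0:S(60), P1:I, P2:I | bus: BusRd
[2] P2: store L1 := 97 | P0:I, P1:I, P2:M(97) | bus: BusRdX
[3] P2: load  L0 | P0:I, P1:I, P2:S(80) | bus: BusRd
[4] P2: store L0 := 48 | P0:I, P1:I, P2:M(48) | bus: BusRdX
[5] P0: load  L1 | P0:S(97), P1:I, P2:S(97) | bus: BusRd,Flush
[6] P1: load  L0 | P0:I, P1:S(48), P2:S(48) | bus: BusRd,Flush
[7] P0: store L1 := 75 | P0:M(75), P1:I, P2:I | bus: BusRdX
[8] P1: load  L1 | P0:S(75), P1:S(75), P2:I | bus: BusRd,Flush
[9] P2: store L1 := 62 | P0:I, P1:I, P2:M(62) | bus: BusRdX
[10] P2: load  L1 | P0:I, P1:I, P2:M(62) | bus: none
[11] P2: store L1 := 23 | P0:I, P1:I, P2:M(23) | bus: none
[12] P1: store L1 := 46 | P0:I, P1:M(46), P2:I | bus: BusRdX,Flush
[13] P2: load  L0 | P0:I, P1:S(48), P2:S(48) | bus: none
[14] P2: load  L0 | P0:I, P1:S(48), P2:S(48) | bus: none
[15] P2: store L1 := 53 | P0:I, P1:I, P2:M(53) | bus: BusRdX,Flush
[16] P0: load  L1 | P0:S(53), P1:I, P2:S(53) | bus: BusRd,Flush
[17] P1: store L0 := 49 | P0:I, P1:M(49), P2:I | bus: BusRdX
[18] P2: load  L1 | P0:S(53), P1:I, P2:S(53) | bus: none
[19] P2: load  L1 | P0:S(53), P1:I, P2:S(53) | bus: none
[20] P0: load  L1 | P0:S(53), P1:I, P2:S(53) | bus: none
[21] P0: load  L0 | P0:S(49), P1:S(49), P2:I | bus: BusRd,Flush
[22] P2: store L0 := 47 | P0:I, P1:I, P2:M(47) | bus: BusRdX
[23] P0: store L0 := 3 | P0:M(3), P1:I, P2:I | bus: BusRdX,Flush
[24] P0: load  L0 | P0:M(3), P1:I, P2:I | bus: none

invalidations = 3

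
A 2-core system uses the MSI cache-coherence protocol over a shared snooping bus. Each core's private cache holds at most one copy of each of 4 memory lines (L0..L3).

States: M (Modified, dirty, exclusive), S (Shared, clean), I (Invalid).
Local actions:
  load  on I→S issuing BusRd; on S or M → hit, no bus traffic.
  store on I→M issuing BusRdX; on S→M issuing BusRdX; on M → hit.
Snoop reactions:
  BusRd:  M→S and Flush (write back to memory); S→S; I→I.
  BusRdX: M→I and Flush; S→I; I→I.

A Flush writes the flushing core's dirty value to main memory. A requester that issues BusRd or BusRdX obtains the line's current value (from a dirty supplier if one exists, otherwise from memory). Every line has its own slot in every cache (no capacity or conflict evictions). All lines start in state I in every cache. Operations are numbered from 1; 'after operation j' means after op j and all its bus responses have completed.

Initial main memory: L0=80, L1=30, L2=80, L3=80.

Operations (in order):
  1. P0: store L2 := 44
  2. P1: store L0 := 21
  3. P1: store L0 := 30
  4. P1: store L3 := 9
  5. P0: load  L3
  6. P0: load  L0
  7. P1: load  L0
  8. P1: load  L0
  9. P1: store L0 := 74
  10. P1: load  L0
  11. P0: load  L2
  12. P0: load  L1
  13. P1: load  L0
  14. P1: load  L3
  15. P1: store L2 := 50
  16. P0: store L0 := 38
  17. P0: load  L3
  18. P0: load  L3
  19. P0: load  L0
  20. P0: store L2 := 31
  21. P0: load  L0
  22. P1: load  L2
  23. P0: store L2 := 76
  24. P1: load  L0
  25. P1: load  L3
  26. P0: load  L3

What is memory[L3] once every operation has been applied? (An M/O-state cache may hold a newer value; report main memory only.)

memory[L3] = 9

1. P0: store L2 := 44  bus=[BusRdX]  L2: P0=M P1=I  mem[L2]=80
2. P1: store L0 := 21  bus=[BusRdX]  L0: P0=I P1=M  mem[L0]=80
3. P1: store L0 := 30  bus=[-]  L0: P0=I P1=M  mem[L0]=80
4. P1: store L3 := 9  bus=[BusRdX]  L3: P0=I P1=M  mem[L3]=80
5. P0: load  L3  bus=[BusRd,Flush]  L3: P0=S P1=S  mem[L3]=9
6. P0: load  L0  bus=[BusRd,Flush]  L0: P0=S P1=S  mem[L0]=30
7. P1: load  L0  bus=[-]  L0: P0=S P1=S  mem[L0]=30
8. P1: load  L0  bus=[-]  L0: P0=S P1=S  mem[L0]=30
9. P1: store L0 := 74  bus=[BusRdX]  L0: P0=I P1=M  mem[L0]=30
10. P1: load  L0  bus=[-]  L0: P0=I P1=M  mem[L0]=30
11. P0: load  L2  bus=[-]  L2: P0=M P1=I  mem[L2]=80
12. P0: load  L1  bus=[BusRd]  L1: P0=S P1=I  mem[L1]=30
13. P1: load  L0  bus=[-]  L0: P0=I P1=M  mem[L0]=30
14. P1: load  L3  bus=[-]  L3: P0=S P1=S  mem[L3]=9
15. P1: store L2 := 50  bus=[BusRdX,Flush]  L2: P0=I P1=M  mem[L2]=44
16. P0: store L0 := 38  bus=[BusRdX,Flush]  L0: P0=M P1=I  mem[L0]=74
17. P0: load  L3  bus=[-]  L3: P0=S P1=S  mem[L3]=9
18. P0: load  L3  bus=[-]  L3: P0=S P1=S  mem[L3]=9
19. P0: load  L0  bus=[-]  L0: P0=M P1=I  mem[L0]=74
20. P0: store L2 := 31  bus=[BusRdX,Flush]  L2: P0=M P1=I  mem[L2]=50
21. P0: load  L0  bus=[-]  L0: P0=M P1=I  mem[L0]=74
22. P1: load  L2  bus=[BusRd,Flush]  L2: P0=S P1=S  mem[L2]=31
23. P0: store L2 := 76  bus=[BusRdX]  L2: P0=M P1=I  mem[L2]=31
24. P1: load  L0  bus=[BusRd,Flush]  L0: P0=S P1=S  mem[L0]=38
25. P1: load  L3  bus=[-]  L3: P0=S P1=S  mem[L3]=9
26. P0: load  L3  bus=[-]  L3: P0=S P1=S  mem[L3]=9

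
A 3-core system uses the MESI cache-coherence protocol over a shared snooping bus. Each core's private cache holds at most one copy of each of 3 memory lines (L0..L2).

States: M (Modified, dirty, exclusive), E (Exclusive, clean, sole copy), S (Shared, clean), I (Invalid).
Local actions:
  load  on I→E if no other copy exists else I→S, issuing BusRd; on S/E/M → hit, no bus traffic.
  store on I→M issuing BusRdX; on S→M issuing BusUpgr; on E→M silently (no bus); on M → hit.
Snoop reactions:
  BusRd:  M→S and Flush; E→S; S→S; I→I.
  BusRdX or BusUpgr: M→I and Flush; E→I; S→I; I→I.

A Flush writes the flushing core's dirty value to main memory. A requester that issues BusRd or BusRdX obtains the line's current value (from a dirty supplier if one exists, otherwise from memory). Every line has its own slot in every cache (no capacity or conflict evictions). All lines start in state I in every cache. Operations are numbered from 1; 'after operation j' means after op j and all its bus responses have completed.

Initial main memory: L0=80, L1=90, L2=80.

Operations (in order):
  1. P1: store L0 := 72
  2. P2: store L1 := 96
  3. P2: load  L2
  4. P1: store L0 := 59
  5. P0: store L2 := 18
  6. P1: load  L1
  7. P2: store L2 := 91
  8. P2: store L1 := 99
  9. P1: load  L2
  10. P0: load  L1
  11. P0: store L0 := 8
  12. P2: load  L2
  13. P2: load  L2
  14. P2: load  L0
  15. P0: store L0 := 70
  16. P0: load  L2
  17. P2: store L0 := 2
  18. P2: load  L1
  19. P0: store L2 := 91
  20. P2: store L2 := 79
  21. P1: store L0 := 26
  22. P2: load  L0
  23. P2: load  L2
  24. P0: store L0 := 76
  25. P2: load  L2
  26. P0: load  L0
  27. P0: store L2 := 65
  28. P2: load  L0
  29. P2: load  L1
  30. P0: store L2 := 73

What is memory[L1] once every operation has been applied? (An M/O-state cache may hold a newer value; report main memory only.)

memory[L1] = 99

  op1 P1: store L0 := 72 → I/M/I on L0; bus BusRdX; mem=80
  op2 P2: store L1 := 96 → I/I/M on L1; bus BusRdX; mem=90
  op3 P2: load  L2 → I/I/E on L2; bus BusRd; mem=80
  op4 P1: store L0 := 59 → I/M/I on L0; bus (none); mem=80
  op5 P0: store L2 := 18 → M/I/I on L2; bus BusRdX; mem=80
  op6 P1: load  L1 → I/S/S on L1; bus BusRd Flush; mem=96
  op7 P2: store L2 := 91 → I/I/M on L2; bus BusRdX Flush; mem=18
  op8 P2: store L1 := 99 → I/I/M on L1; bus BusUpgr; mem=96
  op9 P1: load  L2 → I/S/S on L2; bus BusRd Flush; mem=91
  op10 P0: load  L1 → S/I/S on L1; bus BusRd Flush; mem=99
  op11 P0: store L0 := 8 → M/I/I on L0; bus BusRdX Flush; mem=59
  op12 P2: load  L2 → I/S/S on L2; bus (none); mem=91
  op13 P2: load  L2 → I/S/S on L2; bus (none); mem=91
  op14 P2: load  L0 → S/I/S on L0; bus BusRd Flush; mem=8
  op15 P0: store L0 := 70 → M/I/I on L0; bus BusUpgr; mem=8
  op16 P0: load  L2 → S/S/S on L2; bus BusRd; mem=91
  op17 P2: store L0 := 2 → I/I/M on L0; bus BusRdX Flush; mem=70
  op18 P2: load  L1 → S/I/S on L1; bus (none); mem=99
  op19 P0: store L2 := 91 → M/I/I on L2; bus BusUpgr; mem=91
  op20 P2: store L2 := 79 → I/I/M on L2; bus BusRdX Flush; mem=91
  op21 P1: store L0 := 26 → I/M/I on L0; bus BusRdX Flush; mem=2
  op22 P2: load  L0 → I/S/S on L0; bus BusRd Flush; mem=26
  op23 P2: load  L2 → I/I/M on L2; bus (none); mem=91
  op24 P0: store L0 := 76 → M/I/I on L0; bus BusRdX; mem=26
  op25 P2: load  L2 → I/I/M on L2; bus (none); mem=91
  op26 P0: load  L0 → M/I/I on L0; bus (none); mem=26
  op27 P0: store L2 := 65 → M/I/I on L2; bus BusRdX Flush; mem=79
  op28 P2: load  L0 → S/I/S on L0; bus BusRd Flush; mem=76
  op29 P2: load  L1 → S/I/S on L1; bus (none); mem=99
  op30 P0: store L2 := 73 → M/I/I on L2; bus (none); mem=79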